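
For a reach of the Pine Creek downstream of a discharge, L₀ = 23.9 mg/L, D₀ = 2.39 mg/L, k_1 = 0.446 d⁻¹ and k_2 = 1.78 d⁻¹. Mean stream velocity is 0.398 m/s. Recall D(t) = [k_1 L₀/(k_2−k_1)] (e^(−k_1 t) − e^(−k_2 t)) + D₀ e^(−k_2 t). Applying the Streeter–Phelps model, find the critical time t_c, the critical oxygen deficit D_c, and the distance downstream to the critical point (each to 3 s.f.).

At the critical point dD/dt = 0, so k_1 L₀ e^(−k_1 t) = k_2 D. Substituting D(t) from the Streeter–Phelps equation and solving for t gives
t_c = ln[(k_2/k_1)(1 − D₀(k_2−k_1)/(k_1 L₀))] / (k_2−k_1).
Here k_2−k_1 = 1.334 d⁻¹ and 1 − D₀(k_2−k_1)/(k_1 L₀) = 1 − 2.39×1.334/(0.446×23.9) = 0.7009, so
t_c = ln(3.991 × 0.7009) / 1.334 = 1.029 / 1.334 = 0.7711 d.
L(t_c) = L₀ e^(−k_1 t_c) = 23.9 × 0.7090 = 16.94 mg/L, and at the critical point k_2 D_c = k_1 L, so D_c = (0.446/1.78) × 16.94 = 4.246 mg/L.
x_c = v t_c = 0.398 m/s × 0.7711 d × 86400 s/d = 26520 m ≈ 26.5 km.

t_c ≈ 0.771 d; D_c ≈ 4.25 mg/L; x_c ≈ 26.5 km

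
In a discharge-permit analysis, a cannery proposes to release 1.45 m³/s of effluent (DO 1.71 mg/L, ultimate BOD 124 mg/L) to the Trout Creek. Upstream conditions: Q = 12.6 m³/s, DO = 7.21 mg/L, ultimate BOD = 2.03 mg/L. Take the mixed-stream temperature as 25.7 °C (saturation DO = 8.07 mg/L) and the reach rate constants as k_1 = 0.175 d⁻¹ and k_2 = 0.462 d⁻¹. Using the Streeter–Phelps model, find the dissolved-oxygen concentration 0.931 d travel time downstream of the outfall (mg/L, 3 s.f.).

DO ≈ 5.37 mg/L

Mixed DO = (12.6×7.21 + 1.45×1.71)/(12.6+1.45) = 93.33/14.05 = 6.642 mg/L.
Mixed L₀ = (12.6×2.03 + 1.45×124)/(14.05) = 205.4/14.05 = 14.62 mg/L.
Initial deficit D₀ = C_s − DO₀ = 8.07 − 6.642 = 1.428 mg/L.
D(0.931) = [0.175×14.62/(0.462−0.175)](e^(−0.175×0.931) − e^(−0.462×0.931)) + 1.428 e^(−0.462×0.931)
= 8.913 × (0.8497 − 0.6504) + 1.428 × 0.6504 = 2.704 mg/L.
DO = 8.07 − 2.704 = 5.366 mg/L.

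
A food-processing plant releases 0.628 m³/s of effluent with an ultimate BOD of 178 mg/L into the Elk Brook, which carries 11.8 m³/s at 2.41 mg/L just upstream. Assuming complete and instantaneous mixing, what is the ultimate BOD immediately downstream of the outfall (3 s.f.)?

Flow-weighted mixing: C = (Q_r C_r + Q_w C_w)/(Q_r + Q_w)
= (11.8×2.41 + 0.628×178)/(11.8 + 0.628) = 140.2/12.43 = 11.28 mg/L.

11.3 mg/L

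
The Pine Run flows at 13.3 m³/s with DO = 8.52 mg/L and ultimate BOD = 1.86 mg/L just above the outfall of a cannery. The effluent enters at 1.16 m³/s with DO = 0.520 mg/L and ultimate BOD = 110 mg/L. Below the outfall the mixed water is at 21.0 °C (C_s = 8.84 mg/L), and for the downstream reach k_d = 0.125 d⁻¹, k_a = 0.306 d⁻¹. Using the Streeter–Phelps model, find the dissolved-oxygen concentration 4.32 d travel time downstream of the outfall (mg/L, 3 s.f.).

DO ≈ 6.28 mg/L

Mixed DO = (13.3×8.52 + 1.16×0.520)/(13.3+1.16) = 113.9/14.46 = 7.878 mg/L.
Mixed L₀ = (13.3×1.86 + 1.16×110)/(14.46) = 152.3/14.46 = 10.54 mg/L.
Initial deficit D₀ = C_s − DO₀ = 8.84 − 7.878 = 0.9618 mg/L.
D(4.32) = [0.125×10.54/(0.306−0.125)](e^(−0.125×4.32) − e^(−0.306×4.32)) + 0.9618 e^(−0.306×4.32)
= 7.276 × (0.5827 − 0.2666) + 0.9618 × 0.2666 = 2.556 mg/L.
DO = 8.84 − 2.556 = 6.284 mg/L.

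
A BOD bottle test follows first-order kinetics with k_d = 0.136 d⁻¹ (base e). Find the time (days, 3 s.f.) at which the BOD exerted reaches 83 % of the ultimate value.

y/L₀ = 1 − e^(−k_d t) = 0.83 ⇒ e^(−k_d t) = 0.170
t = −ln(0.170) / 0.136 = 1.772 / 0.136 = 13.03 d.

t ≈ 13.0 d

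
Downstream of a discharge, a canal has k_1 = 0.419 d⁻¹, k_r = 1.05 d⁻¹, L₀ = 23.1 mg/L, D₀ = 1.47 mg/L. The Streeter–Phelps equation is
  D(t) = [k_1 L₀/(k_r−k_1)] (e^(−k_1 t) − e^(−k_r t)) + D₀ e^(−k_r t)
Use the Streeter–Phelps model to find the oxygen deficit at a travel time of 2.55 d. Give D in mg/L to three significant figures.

D ≈ 4.32 mg/L

k_1 L₀/(k_r−k_1) = 0.419×23.1/(1.05−0.419) = 9.679/0.6310 = 15.34 mg/L.
e^(−k_1 t) = e^(−0.419×2.550) = 0.3435; e^(−k_r t) = e^(−1.05×2.550) = 0.06873.
D = 15.34 × (0.3435 − 0.06873) + 1.47 × 0.06873 = 4.215 + 0.1010 = 4.316 mg/L.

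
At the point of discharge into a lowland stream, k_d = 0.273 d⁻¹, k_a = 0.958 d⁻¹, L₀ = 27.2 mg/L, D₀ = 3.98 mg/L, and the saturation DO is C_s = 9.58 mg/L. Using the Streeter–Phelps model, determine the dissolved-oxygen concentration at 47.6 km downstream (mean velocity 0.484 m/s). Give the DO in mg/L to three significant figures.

DO ≈ 3.94 mg/L

Travel time t = x/v = 47.6 km / (0.484 m/s) = 47600 m / 0.484 m/s = 98350 s = 1.138 d.
k_d L₀/(k_a−k_d) = 0.273×27.2/(0.958−0.273) = 7.426/0.6850 = 10.84 mg/L.
e^(−k_d t) = e^(−0.273×1.138) = 0.7329; e^(−k_a t) = e^(−0.958×1.138) = 0.3361.
D = 10.84 × (0.7329 − 0.3361) + 3.98 × 0.3361 = 4.302 + 1.338 = 5.639 mg/L.
DO = C_s − D = 9.58 − 5.639 = 3.941 mg/L.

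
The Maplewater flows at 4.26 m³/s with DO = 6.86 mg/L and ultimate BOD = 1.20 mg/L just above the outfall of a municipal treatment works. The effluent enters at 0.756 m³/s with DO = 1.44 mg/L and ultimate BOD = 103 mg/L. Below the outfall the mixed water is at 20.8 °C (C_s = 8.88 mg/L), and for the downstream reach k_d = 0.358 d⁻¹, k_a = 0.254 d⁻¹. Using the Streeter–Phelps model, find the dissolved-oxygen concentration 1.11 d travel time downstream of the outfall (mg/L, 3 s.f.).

Mixed DO = (4.26×6.86 + 0.756×1.44)/(4.26+0.756) = 30.31/5.016 = 6.043 mg/L.
Mixed L₀ = (4.26×1.20 + 0.756×103)/(5.016) = 82.98/5.016 = 16.54 mg/L.
Initial deficit D₀ = C_s − DO₀ = 8.88 − 6.043 = 2.837 mg/L.
D(1.11) = [0.358×16.54/(0.254−0.358)](e^(−0.358×1.11) − e^(−0.254×1.11)) + 2.837 e^(−0.254×1.11)
= -56.95 × (0.6721 − 0.7543) + 2.837 × 0.7543 = 6.823 mg/L.
DO = 8.88 − 6.823 = 2.057 mg/L.

DO ≈ 2.06 mg/L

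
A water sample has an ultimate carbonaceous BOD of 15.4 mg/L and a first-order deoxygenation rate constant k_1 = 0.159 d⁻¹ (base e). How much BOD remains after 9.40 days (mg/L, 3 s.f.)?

L_t = L₀ e^(−k_1 t) = 15.4 × e^(−0.159×9.40) = 15.4 × 0.2243 = 3.455 mg/L.

L ≈ 3.45 mg/L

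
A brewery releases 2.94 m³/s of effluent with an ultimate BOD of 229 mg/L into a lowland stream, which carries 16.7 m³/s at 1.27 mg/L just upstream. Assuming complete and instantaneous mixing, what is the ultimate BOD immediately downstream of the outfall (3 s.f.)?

35.4 mg/L

Flow-weighted mixing: C = (Q_r C_r + Q_w C_w)/(Q_r + Q_w)
= (16.7×1.27 + 2.94×229)/(16.7 + 2.94) = 694.5/19.64 = 35.36 mg/L.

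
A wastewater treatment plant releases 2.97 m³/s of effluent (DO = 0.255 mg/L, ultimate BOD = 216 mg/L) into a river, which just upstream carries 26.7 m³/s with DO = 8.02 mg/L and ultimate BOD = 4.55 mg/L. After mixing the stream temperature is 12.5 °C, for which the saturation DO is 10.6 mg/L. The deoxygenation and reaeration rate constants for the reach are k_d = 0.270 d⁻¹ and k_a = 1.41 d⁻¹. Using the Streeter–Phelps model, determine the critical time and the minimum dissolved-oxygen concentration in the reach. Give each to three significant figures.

Mixed DO = (26.7×8.02 + 2.97×0.255)/(26.7+2.97) = 214.9/29.67 = 7.243 mg/L.
Mixed L₀ = (26.7×4.55 + 2.97×216)/(29.67) = 763.0/29.67 = 25.72 mg/L.
Initial deficit D₀ = C_s − DO₀ = 10.6 − 7.243 = 3.357 mg/L.
t_c = (1/1.140) ln[(1.41/0.270)(1 − 3.357×1.140/(0.270×25.72))] = 0.8772 × ln(2.344) = 0.7471 d.
D_c = (0.270/1.41) × 25.72 × e^(−0.270×0.7471) = 0.1915 × 25.72 × 0.8173 = 4.025 mg/L.
Minimum DO = 10.6 − 4.025 = 6.575 mg/L.

t_c ≈ 0.747 d; minimum DO ≈ 6.58 mg/L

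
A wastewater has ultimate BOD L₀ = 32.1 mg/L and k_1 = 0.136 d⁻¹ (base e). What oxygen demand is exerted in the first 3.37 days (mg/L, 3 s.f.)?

y ≈ 11.8 mg/L

y_t = L₀(1 − e^(−k_1 t)) = 32.1 × (1 − e^(−0.136×3.37))
= 32.1 × (1 − 0.6323) = 32.1 × 0.3677 = 11.80 mg/L.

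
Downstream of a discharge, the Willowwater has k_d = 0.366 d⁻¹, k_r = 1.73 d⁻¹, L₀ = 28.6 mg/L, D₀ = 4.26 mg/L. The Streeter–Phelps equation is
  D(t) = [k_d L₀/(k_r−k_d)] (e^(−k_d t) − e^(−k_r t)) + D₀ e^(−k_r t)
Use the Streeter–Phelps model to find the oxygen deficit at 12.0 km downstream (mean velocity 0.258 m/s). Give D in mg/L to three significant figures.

Travel time t = x/v = 12.0 km / (0.258 m/s) = 12000 m / 0.258 m/s = 46510 s = 0.5383 d.
k_d L₀/(k_r−k_d) = 0.366×28.6/(1.73−0.366) = 10.47/1.364 = 7.674 mg/L.
e^(−k_d t) = e^(−0.366×0.5383) = 0.8212; e^(−k_r t) = e^(−1.73×0.5383) = 0.3940.
D = 7.674 × (0.8212 − 0.3940) + 4.26 × 0.3940 = 3.278 + 1.679 = 4.956 mg/L.

D ≈ 4.96 mg/L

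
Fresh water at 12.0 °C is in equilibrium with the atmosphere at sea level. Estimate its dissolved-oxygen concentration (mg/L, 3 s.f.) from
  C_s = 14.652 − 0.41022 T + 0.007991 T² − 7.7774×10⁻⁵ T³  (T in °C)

C_s ≈ 10.7 mg/L

C_s = 14.652 − 0.41022×12.0 + 0.007991×12.0² − 7.7774×10⁻⁵×12.0³ = 10.75 mg/L.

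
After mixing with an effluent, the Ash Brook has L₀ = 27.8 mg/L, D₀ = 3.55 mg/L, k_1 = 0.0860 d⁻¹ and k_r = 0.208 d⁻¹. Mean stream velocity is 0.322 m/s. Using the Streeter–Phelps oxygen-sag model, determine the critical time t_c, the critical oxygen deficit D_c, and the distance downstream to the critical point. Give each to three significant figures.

At the critical point dD/dt = 0, so k_1 L₀ e^(−k_1 t) = k_r D. Substituting D(t) from the Streeter–Phelps equation and solving for t gives
t_c = ln[(k_r/k_1)(1 − D₀(k_r−k_1)/(k_1 L₀))] / (k_r−k_1).
Here k_r−k_1 = 0.1220 d⁻¹ and 1 − D₀(k_r−k_1)/(k_1 L₀) = 1 − 3.55×0.1220/(0.0860×27.8) = 0.8188, so
t_c = ln(2.419 × 0.8188) / 0.1220 = 0.6833 / 0.1220 = 5.601 d.
L(t_c) = L₀ e^(−k_1 t_c) = 27.8 × 0.6177 = 17.17 mg/L, and at the critical point k_r D_c = k_1 L, so D_c = (0.0860/0.208) × 17.17 = 7.100 mg/L.
x_c = v t_c = 0.322 m/s × 5.601 d × 86400 s/d = 155800 m ≈ 156 km.

t_c ≈ 5.60 d; D_c ≈ 7.10 mg/L; x_c ≈ 156 km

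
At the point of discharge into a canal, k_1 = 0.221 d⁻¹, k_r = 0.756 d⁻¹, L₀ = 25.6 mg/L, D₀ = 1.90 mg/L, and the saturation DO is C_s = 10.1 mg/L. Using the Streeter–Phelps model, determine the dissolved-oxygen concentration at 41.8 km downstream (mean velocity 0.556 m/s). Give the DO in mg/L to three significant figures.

DO ≈ 5.87 mg/L

Travel time t = x/v = 41.8 km / (0.556 m/s) = 41800 m / 0.556 m/s = 75180 s = 0.8701 d.
k_1 L₀/(k_r−k_1) = 0.221×25.6/(0.756−0.221) = 5.658/0.5350 = 10.57 mg/L.
e^(−k_1 t) = e^(−0.221×0.8701) = 0.8251; e^(−k_r t) = e^(−0.756×0.8701) = 0.5180.
D = 10.57 × (0.8251 − 0.5180) + 1.90 × 0.5180 = 3.247 + 0.9842 = 4.232 mg/L.
DO = C_s − D = 10.1 − 4.232 = 5.868 mg/L.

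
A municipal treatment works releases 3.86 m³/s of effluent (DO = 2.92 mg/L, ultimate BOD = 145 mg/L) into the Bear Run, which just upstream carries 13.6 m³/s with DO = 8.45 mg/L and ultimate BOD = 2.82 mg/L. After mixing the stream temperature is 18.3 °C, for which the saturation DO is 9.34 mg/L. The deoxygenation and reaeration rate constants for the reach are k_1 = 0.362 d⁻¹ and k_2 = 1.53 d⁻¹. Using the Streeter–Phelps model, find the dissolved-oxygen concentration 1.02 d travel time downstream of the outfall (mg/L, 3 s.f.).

Mixed DO = (13.6×8.45 + 3.86×2.92)/(13.6+3.86) = 126.2/17.46 = 7.227 mg/L.
Mixed L₀ = (13.6×2.82 + 3.86×145)/(17.46) = 598.1/17.46 = 34.25 mg/L.
Initial deficit D₀ = C_s − DO₀ = 9.34 − 7.227 = 2.113 mg/L.
D(1.02) = [0.362×34.25/(1.53−0.362)](e^(−0.362×1.02) − e^(−1.53×1.02)) + 2.113 e^(−1.53×1.02)
= 10.62 × (0.6913 − 0.2100) + 2.113 × 0.2100 = 5.553 mg/L.
DO = 9.34 − 5.553 = 3.787 mg/L.

DO ≈ 3.79 mg/L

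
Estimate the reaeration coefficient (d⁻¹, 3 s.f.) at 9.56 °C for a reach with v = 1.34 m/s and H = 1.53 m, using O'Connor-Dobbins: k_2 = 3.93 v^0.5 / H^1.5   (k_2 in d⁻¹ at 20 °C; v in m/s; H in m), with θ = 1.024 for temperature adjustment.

k_2(20) = 3.93 × 1.34^0.5 / 1.53^1.5 = 3.93 × 1.158 / 1.893 = 2.404 d⁻¹.
k_2(9.56) = 2.404 × 1.024^(9.56−20) = 2.404 × 0.7807 = 1.877 d⁻¹.

k_2 ≈ 1.88 d⁻¹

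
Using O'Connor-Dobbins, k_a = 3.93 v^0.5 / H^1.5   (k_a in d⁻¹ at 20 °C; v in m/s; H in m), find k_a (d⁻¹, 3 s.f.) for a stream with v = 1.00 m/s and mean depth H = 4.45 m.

k_a = 3.93 × 1.00^0.5 / 4.45^1.5 = 3.93 × 1.000 / 9.387 = 0.4187 d⁻¹.

k_a ≈ 0.419 d⁻¹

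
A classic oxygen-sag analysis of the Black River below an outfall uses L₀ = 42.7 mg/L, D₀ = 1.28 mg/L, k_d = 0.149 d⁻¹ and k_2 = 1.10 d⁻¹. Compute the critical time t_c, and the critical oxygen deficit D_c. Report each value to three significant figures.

t_c ≈ 1.88 d; D_c ≈ 4.37 mg/L

At the critical point dD/dt = 0, so k_d L₀ e^(−k_d t) = k_2 D. Substituting D(t) from the Streeter–Phelps equation and solving for t gives
t_c = ln[(k_2/k_d)(1 − D₀(k_2−k_d)/(k_d L₀))] / (k_2−k_d).
Here k_2−k_d = 0.9510 d⁻¹ and 1 − D₀(k_2−k_d)/(k_d L₀) = 1 − 1.28×0.9510/(0.149×42.7) = 0.8087, so
t_c = ln(7.383 × 0.8087) / 0.9510 = 1.787 / 0.9510 = 1.879 d.
D_c = (k_d/k_2) L₀ e^(−k_d t_c) = (0.149/1.10) × 42.7 × e^(−0.149×1.879) = 0.1355 × 42.7 × 0.7558 = 4.372 mg/L.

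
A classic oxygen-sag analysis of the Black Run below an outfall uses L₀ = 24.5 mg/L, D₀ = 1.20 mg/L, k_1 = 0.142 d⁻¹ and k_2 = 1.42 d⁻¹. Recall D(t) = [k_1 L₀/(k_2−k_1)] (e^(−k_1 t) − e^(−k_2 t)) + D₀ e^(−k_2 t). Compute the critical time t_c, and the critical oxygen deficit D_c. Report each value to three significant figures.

With k_2/k_1 = 10.00 and 1 − D₀(k_2−k_1)/(k_1 L₀) = 0.5592,
t_c = ln(10.00 × 0.5592) / (1.42 − 0.142) = ln(5.592) / 1.278 = 1.721/1.278 = 1.347 d.
D_c = (k_1/k_2) L₀ e^(−k_1 t_c) = (0.142/1.42) × 24.5 × e^(−0.142×1.347) = 0.1000 × 24.5 × 0.8259 = 2.024 mg/L.

t_c ≈ 1.35 d; D_c ≈ 2.02 mg/L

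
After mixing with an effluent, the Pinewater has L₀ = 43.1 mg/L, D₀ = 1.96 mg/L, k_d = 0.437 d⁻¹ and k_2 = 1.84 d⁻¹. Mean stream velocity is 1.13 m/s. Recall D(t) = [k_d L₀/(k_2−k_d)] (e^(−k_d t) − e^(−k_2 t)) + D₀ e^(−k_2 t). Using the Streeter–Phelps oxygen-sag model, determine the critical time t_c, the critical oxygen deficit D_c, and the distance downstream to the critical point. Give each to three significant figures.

t_c = [1/(k_2−k_d)] ln[(k_2/k_d)(1 − D₀(k_2−k_d)/(k_d L₀))]
= [1/(1.84−0.437)] ln[(1.84/0.437)(1 − 1.96×1.403/(0.437×43.1))]
= (1/1.403) ln[4.211 × 0.8540] = 0.7128 × ln(3.596) = 0.7128 × 1.280 = 0.9122 d.
L(t_c) = L₀ e^(−k_d t_c) = 43.1 × 0.6712 = 28.93 mg/L, and at the critical point k_2 D_c = k_d L, so D_c = (0.437/1.84) × 28.93 = 6.871 mg/L.
x_c = v t_c = 1.13 m/s × 0.9122 d × 86400 s/d = 89060 m ≈ 89.1 km.

t_c ≈ 0.912 d; D_c ≈ 6.87 mg/L; x_c ≈ 89.1 km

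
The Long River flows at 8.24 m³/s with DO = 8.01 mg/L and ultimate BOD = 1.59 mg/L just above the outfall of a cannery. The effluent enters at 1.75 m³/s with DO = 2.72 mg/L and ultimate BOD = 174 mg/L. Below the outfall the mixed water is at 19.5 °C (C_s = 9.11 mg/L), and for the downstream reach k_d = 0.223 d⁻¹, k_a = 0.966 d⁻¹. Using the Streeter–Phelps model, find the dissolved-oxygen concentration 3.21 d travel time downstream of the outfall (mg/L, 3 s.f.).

Mixed DO = (8.24×8.01 + 1.75×2.72)/(8.24+1.75) = 70.76/9.990 = 7.083 mg/L.
Mixed L₀ = (8.24×1.59 + 1.75×174)/(9.990) = 317.6/9.990 = 31.79 mg/L.
Initial deficit D₀ = C_s − DO₀ = 9.11 − 7.083 = 2.027 mg/L.
D(3.21) = [0.223×31.79/(0.966−0.223)](e^(−0.223×3.21) − e^(−0.966×3.21)) + 2.027 e^(−0.966×3.21)
= 9.542 × (0.4888 − 0.04501) + 2.027 × 0.04501 = 4.326 mg/L.
DO = 9.11 − 4.326 = 4.784 mg/L.

DO ≈ 4.78 mg/L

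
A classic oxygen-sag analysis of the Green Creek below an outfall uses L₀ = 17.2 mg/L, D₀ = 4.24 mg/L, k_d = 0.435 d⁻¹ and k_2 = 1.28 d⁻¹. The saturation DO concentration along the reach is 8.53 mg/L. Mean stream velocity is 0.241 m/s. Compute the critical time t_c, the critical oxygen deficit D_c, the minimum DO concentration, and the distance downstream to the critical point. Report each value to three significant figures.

t_c ≈ 0.506 d; D_c ≈ 4.69 mg/L; min DO ≈ 3.84 mg/L; x_c ≈ 10.5 km

With k_2/k_d = 2.943 and 1 − D₀(k_2−k_d)/(k_d L₀) = 0.5211,
t_c = ln(2.943 × 0.5211) / (1.28 − 0.435) = ln(1.533) / 0.8450 = 0.4275/0.8450 = 0.5060 d.
D_c = (k_d/k_2) L₀ e^(−k_d t_c) = (0.435/1.28) × 17.2 × e^(−0.435×0.5060) = 0.3398 × 17.2 × 0.8024 = 4.691 mg/L.
Minimum DO = C_s − D_c = 8.53 − 4.691 = 3.839 mg/L.
x_c = v t_c = 0.241 m/s × 0.5060 d × 86400 s/d = 10540 m ≈ 10.5 km.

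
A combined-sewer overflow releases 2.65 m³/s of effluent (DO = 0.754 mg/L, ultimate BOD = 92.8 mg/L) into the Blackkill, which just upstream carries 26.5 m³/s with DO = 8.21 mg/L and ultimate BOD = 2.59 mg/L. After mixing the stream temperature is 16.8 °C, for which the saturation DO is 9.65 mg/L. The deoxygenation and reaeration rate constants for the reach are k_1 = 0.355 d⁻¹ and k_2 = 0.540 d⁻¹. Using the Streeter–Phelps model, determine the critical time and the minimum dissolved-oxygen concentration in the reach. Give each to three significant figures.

Mixed DO = (26.5×8.21 + 2.65×0.754)/(26.5+2.65) = 219.6/29.15 = 7.532 mg/L.
Mixed L₀ = (26.5×2.59 + 2.65×92.8)/(29.15) = 314.6/29.15 = 10.79 mg/L.
Initial deficit D₀ = C_s − DO₀ = 9.65 − 7.532 = 2.118 mg/L.
t_c = (1/0.1850) ln[(0.540/0.355)(1 − 2.118×0.1850/(0.355×10.79))] = 5.405 × ln(1.366) = 1.684 d.
D_c = (0.355/0.540) × 10.79 × e^(−0.355×1.684) = 0.6574 × 10.79 × 0.5500 = 3.902 mg/L.
Minimum DO = 9.65 − 3.902 = 5.748 mg/L.

t_c ≈ 1.68 d; minimum DO ≈ 5.75 mg/L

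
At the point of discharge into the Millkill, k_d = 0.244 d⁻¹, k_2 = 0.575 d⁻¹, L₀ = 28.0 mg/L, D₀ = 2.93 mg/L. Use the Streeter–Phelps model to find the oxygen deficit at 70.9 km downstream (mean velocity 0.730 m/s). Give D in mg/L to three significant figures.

Travel time t = x/v = 70.9 km / (0.730 m/s) = 70900 m / 0.730 m/s = 97120 s = 1.124 d.
k_d L₀/(k_2−k_d) = 0.244×28.0/(0.575−0.244) = 6.832/0.3310 = 20.64 mg/L.
e^(−k_d t) = e^(−0.244×1.124) = 0.7601; e^(−k_2 t) = e^(−0.575×1.124) = 0.5239.
D = 20.64 × (0.7601 − 0.5239) + 2.93 × 0.5239 = 4.875 + 1.535 = 6.410 mg/L.

D ≈ 6.41 mg/L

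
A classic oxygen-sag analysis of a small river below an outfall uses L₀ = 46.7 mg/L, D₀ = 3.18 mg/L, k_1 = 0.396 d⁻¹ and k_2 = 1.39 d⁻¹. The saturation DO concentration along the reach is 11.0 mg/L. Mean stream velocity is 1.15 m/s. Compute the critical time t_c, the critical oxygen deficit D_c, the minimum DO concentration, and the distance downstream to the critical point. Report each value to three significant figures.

At the critical point dD/dt = 0, so k_1 L₀ e^(−k_1 t) = k_2 D. Substituting D(t) from the Streeter–Phelps equation and solving for t gives
t_c = ln[(k_2/k_1)(1 − D₀(k_2−k_1)/(k_1 L₀))] / (k_2−k_1).
Here k_2−k_1 = 0.9940 d⁻¹ and 1 − D₀(k_2−k_1)/(k_1 L₀) = 1 − 3.18×0.9940/(0.396×46.7) = 0.8291, so
t_c = ln(3.510 × 0.8291) / 0.9940 = 1.068 / 0.9940 = 1.075 d.
D_c = (k_1/k_2) L₀ e^(−k_1 t_c) = (0.396/1.39) × 46.7 × e^(−0.396×1.075) = 0.2849 × 46.7 × 0.6534 = 8.693 mg/L.
Minimum DO = C_s − D_c = 11.0 − 8.693 = 2.307 mg/L.
x_c = v t_c = 1.15 m/s × 1.075 d × 86400 s/d = 106800 m ≈ 107 km.

t_c ≈ 1.07 d; D_c ≈ 8.69 mg/L; min DO ≈ 2.31 mg/L; x_c ≈ 107 km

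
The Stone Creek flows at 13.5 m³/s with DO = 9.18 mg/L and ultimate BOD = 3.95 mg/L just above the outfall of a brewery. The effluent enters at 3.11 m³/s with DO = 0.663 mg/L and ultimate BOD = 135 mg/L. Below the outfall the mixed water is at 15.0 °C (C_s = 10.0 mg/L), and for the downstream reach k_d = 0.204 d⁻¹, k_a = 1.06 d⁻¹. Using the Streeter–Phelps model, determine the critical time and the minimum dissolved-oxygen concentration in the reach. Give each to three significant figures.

Mixed DO = (13.5×9.18 + 3.11×0.663)/(13.5+3.11) = 126.0/16.61 = 7.585 mg/L.
Mixed L₀ = (13.5×3.95 + 3.11×135)/(16.61) = 473.2/16.61 = 28.49 mg/L.
Initial deficit D₀ = C_s − DO₀ = 10.0 − 7.585 = 2.415 mg/L.
t_c = (1/0.8560) ln[(1.06/0.204)(1 − 2.415×0.8560/(0.204×28.49))] = 1.168 × ln(3.348) = 1.412 d.
D_c = (0.204/1.06) × 28.49 × e^(−0.204×1.412) = 0.1925 × 28.49 × 0.7498 = 4.111 mg/L.
Minimum DO = 10.0 − 4.111 = 5.889 mg/L.

t_c ≈ 1.41 d; minimum DO ≈ 5.89 mg/L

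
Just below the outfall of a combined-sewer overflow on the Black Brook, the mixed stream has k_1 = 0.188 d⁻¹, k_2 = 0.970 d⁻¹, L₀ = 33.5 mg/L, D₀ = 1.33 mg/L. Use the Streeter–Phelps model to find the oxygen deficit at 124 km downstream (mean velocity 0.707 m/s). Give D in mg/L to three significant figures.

Travel time t = x/v = 124 km / (0.707 m/s) = 124000 m / 0.707 m/s = 175400 s = 2.030 d.
k_1 L₀/(k_2−k_1) = 0.188×33.5/(0.970−0.188) = 6.298/0.7820 = 8.054 mg/L.
e^(−k_1 t) = e^(−0.188×2.030) = 0.6827; e^(−k_2 t) = e^(−0.970×2.030) = 0.1396.
D = 8.054 × (0.6827 − 0.1396) + 1.33 × 0.1396 = 4.374 + 0.1857 = 4.560 mg/L.

D ≈ 4.56 mg/L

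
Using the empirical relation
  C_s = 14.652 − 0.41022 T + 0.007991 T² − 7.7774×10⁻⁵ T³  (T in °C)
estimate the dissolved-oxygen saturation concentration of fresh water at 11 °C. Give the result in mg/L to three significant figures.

C_s = 14.652 − 0.41022×11 + 0.007991×11² − 7.7774×10⁻⁵×11³ = 11.00 mg/L.

C_s ≈ 11.0 mg/L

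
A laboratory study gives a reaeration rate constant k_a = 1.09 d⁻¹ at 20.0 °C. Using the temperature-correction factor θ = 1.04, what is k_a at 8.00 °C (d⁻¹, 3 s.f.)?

k_a(T₂) = k_a(T₁) · θ^(T₂−T₁) = 1.09 × 1.04^(8.00−20.0)
= 1.09 × 1.04^-12.0 = 1.09 × 0.6246 = 0.6808 d⁻¹.

k_a ≈ 0.681 d⁻¹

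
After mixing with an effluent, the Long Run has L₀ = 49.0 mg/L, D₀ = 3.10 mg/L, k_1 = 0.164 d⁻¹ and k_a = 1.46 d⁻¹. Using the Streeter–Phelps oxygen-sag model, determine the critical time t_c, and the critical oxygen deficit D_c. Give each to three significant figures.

t_c ≈ 1.15 d; D_c ≈ 4.56 mg/L

With k_a/k_1 = 8.902 and 1 − D₀(k_a−k_1)/(k_1 L₀) = 0.5000,
t_c = ln(8.902 × 0.5000) / (1.46 − 0.164) = ln(4.452) / 1.296 = 1.493/1.296 = 1.152 d.
D_c = (k_1/k_a) L₀ e^(−k_1 t_c) = (0.164/1.46) × 49.0 × e^(−0.164×1.152) = 0.1123 × 49.0 × 0.8278 = 4.556 mg/L.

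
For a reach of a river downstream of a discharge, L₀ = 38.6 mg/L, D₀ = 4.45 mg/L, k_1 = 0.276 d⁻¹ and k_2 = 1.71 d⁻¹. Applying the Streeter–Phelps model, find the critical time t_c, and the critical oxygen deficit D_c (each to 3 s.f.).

t_c ≈ 0.635 d; D_c ≈ 5.23 mg/L

With k_2/k_1 = 6.196 and 1 − D₀(k_2−k_1)/(k_1 L₀) = 0.4010,
t_c = ln(6.196 × 0.4010) / (1.71 − 0.276) = ln(2.485) / 1.434 = 0.9101/1.434 = 0.6347 d.
D_c = (k_1/k_2) L₀ e^(−k_1 t_c) = (0.276/1.71) × 38.6 × e^(−0.276×0.6347) = 0.1614 × 38.6 × 0.8393 = 5.229 mg/L.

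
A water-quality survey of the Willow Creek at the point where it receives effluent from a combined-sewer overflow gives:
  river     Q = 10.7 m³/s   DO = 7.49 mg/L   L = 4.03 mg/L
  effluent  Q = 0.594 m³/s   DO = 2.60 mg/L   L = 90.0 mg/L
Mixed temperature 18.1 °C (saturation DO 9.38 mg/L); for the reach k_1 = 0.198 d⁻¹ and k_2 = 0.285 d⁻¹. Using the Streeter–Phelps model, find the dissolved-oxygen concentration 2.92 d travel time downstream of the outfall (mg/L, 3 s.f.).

Mixed DO = (10.7×7.49 + 0.594×2.60)/(10.7+0.594) = 81.69/11.29 = 7.233 mg/L.
Mixed L₀ = (10.7×4.03 + 0.594×90.0)/(11.29) = 96.58/11.29 = 8.552 mg/L.
Initial deficit D₀ = C_s − DO₀ = 9.38 − 7.233 = 2.147 mg/L.
D(2.92) = [0.198×8.552/(0.285−0.198)](e^(−0.198×2.92) − e^(−0.285×2.92)) + 2.147 e^(−0.285×2.92)
= 19.46 × (0.5609 − 0.4351) + 2.147 × 0.4351 = 3.383 mg/L.
DO = 9.38 − 3.383 = 5.997 mg/L.

DO ≈ 6.00 mg/L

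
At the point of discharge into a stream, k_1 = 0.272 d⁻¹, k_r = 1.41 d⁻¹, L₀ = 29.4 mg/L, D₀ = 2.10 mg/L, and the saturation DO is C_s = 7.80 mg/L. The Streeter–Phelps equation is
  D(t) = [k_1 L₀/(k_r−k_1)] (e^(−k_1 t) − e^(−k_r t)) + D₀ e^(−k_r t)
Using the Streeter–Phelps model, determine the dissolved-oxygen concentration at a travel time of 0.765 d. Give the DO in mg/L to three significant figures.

DO ≈ 3.77 mg/L

k_1 L₀/(k_r−k_1) = 0.272×29.4/(1.41−0.272) = 7.997/1.138 = 7.027 mg/L.
e^(−k_1 t) = e^(−0.272×0.7650) = 0.8121; e^(−k_r t) = e^(−1.41×0.7650) = 0.3401.
D = 7.027 × (0.8121 − 0.3401) + 2.10 × 0.3401 = 3.317 + 0.7141 = 4.032 mg/L.
DO = C_s − D = 7.80 − 4.032 = 3.768 mg/L.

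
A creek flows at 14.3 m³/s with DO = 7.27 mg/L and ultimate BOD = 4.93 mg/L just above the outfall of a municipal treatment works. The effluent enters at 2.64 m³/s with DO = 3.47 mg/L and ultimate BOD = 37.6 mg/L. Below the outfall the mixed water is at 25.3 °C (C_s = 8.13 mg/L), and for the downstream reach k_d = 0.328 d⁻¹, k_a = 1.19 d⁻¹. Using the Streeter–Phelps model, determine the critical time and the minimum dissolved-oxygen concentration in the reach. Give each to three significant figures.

Mixed DO = (14.3×7.27 + 2.64×3.47)/(14.3+2.64) = 113.1/16.94 = 6.678 mg/L.
Mixed L₀ = (14.3×4.93 + 2.64×37.6)/(16.94) = 169.8/16.94 = 10.02 mg/L.
Initial deficit D₀ = C_s − DO₀ = 8.13 − 6.678 = 1.452 mg/L.
t_c = (1/0.8620) ln[(1.19/0.328)(1 − 1.452×0.8620/(0.328×10.02))] = 1.160 × ln(2.246) = 0.9389 d.
D_c = (0.328/1.19) × 10.02 × e^(−0.328×0.9389) = 0.2756 × 10.02 × 0.7349 = 2.030 mg/L.
Minimum DO = 8.13 − 2.030 = 6.100 mg/L.

t_c ≈ 0.939 d; minimum DO ≈ 6.10 mg/L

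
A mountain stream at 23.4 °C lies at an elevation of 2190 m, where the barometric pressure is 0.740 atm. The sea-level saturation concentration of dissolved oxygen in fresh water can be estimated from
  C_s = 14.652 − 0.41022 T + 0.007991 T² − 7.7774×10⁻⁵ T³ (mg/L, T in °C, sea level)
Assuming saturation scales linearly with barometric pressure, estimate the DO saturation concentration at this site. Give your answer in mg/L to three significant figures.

C_s ≈ 6.24 mg/L

At sea level: C_s = 14.652 − 0.41022×23.4 + 0.007991×23.4² − 7.7774×10⁻⁵×23.4³ = 8.432 mg/L.
Pressure correction: C_s' = 8.432 × 0.740 = 6.240 mg/L.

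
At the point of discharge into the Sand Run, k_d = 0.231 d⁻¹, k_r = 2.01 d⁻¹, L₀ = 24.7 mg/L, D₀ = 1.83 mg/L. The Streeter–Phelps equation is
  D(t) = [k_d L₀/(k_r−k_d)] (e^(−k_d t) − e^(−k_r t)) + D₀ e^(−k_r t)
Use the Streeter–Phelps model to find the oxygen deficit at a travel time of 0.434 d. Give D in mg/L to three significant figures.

D ≈ 2.33 mg/L

k_d L₀/(k_r−k_d) = 0.231×24.7/(2.01−0.231) = 5.706/1.779 = 3.207 mg/L.
e^(−k_d t) = e^(−0.231×0.4340) = 0.9046; e^(−k_r t) = e^(−2.01×0.4340) = 0.4180.
D = 3.207 × (0.9046 − 0.4180) + 1.83 × 0.4180 = 1.561 + 0.7649 = 2.326 mg/L.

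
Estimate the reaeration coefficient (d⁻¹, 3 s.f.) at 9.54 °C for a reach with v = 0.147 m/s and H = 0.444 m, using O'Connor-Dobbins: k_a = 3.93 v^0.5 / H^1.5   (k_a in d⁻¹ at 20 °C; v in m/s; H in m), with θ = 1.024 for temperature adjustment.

k_a ≈ 3.97 d⁻¹

k_a(20) = 3.93 × 0.147^0.5 / 0.444^1.5 = 3.93 × 0.3834 / 0.2959 = 5.093 d⁻¹.
k_a(9.54) = 5.093 × 1.024^(9.54−20) = 5.093 × 0.7803 = 3.974 d⁻¹.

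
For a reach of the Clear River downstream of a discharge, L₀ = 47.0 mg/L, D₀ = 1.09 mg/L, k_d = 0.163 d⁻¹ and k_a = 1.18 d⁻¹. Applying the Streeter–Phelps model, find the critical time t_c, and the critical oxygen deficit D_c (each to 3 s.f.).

At the critical point dD/dt = 0, so k_d L₀ e^(−k_d t) = k_a D. Substituting D(t) from the Streeter–Phelps equation and solving for t gives
t_c = ln[(k_a/k_d)(1 − D₀(k_a−k_d)/(k_d L₀))] / (k_a−k_d).
Here k_a−k_d = 1.017 d⁻¹ and 1 − D₀(k_a−k_d)/(k_d L₀) = 1 − 1.09×1.017/(0.163×47.0) = 0.8553, so
t_c = ln(7.239 × 0.8553) / 1.017 = 1.823 / 1.017 = 1.793 d.
D_c = (k_d/k_a) L₀ e^(−k_d t_c) = (0.163/1.18) × 47.0 × e^(−0.163×1.793) = 0.1381 × 47.0 × 0.7466 = 4.847 mg/L.

t_c ≈ 1.79 d; D_c ≈ 4.85 mg/L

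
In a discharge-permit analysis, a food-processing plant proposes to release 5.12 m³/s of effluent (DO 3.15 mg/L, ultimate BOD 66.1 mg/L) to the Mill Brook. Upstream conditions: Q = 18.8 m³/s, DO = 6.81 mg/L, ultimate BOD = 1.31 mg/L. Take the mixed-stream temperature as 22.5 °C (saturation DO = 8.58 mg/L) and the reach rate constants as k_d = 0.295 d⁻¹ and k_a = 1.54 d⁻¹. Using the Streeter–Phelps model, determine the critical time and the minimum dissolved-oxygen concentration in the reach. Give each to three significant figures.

Mixed DO = (18.8×6.81 + 5.12×3.15)/(18.8+5.12) = 144.2/23.92 = 6.027 mg/L.
Mixed L₀ = (18.8×1.31 + 5.12×66.1)/(23.92) = 363.1/23.92 = 15.18 mg/L.
Initial deficit D₀ = C_s − DO₀ = 8.58 − 6.027 = 2.553 mg/L.
t_c = (1/1.245) ln[(1.54/0.295)(1 − 2.553×1.245/(0.295×15.18))] = 0.8032 × ln(1.514) = 0.3331 d.
D_c = (0.295/1.54) × 15.18 × e^(−0.295×0.3331) = 0.1916 × 15.18 × 0.9064 = 2.635 mg/L.
Minimum DO = 8.58 − 2.635 = 5.945 mg/L.

t_c ≈ 0.333 d; minimum DO ≈ 5.94 mg/L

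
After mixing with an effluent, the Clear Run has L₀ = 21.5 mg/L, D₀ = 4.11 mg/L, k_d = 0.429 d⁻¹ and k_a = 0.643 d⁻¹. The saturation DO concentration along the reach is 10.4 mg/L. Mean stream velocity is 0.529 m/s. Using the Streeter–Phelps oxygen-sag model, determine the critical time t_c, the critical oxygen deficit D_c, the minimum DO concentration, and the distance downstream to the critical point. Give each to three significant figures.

t_c ≈ 1.42 d; D_c ≈ 7.79 mg/L; min DO ≈ 2.61 mg/L; x_c ≈ 65.0 km

At the critical point dD/dt = 0, so k_d L₀ e^(−k_d t) = k_a D. Substituting D(t) from the Streeter–Phelps equation and solving for t gives
t_c = ln[(k_a/k_d)(1 − D₀(k_a−k_d)/(k_d L₀))] / (k_a−k_d).
Here k_a−k_d = 0.2140 d⁻¹ and 1 − D₀(k_a−k_d)/(k_d L₀) = 1 − 4.11×0.2140/(0.429×21.5) = 0.9046, so
t_c = ln(1.499 × 0.9046) / 0.2140 = 0.3045 / 0.2140 = 1.423 d.
D_c = (k_d/k_a) L₀ e^(−k_d t_c) = (0.429/0.643) × 21.5 × e^(−0.429×1.423) = 0.6672 × 21.5 × 0.5432 = 7.791 mg/L.
Minimum DO = C_s − D_c = 10.4 − 7.791 = 2.609 mg/L.
x_c = v t_c = 0.529 m/s × 1.423 d × 86400 s/d = 65030 m ≈ 65.0 km.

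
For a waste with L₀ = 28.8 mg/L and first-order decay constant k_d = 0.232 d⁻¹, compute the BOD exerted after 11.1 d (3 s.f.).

y_t = L₀(1 − e^(−k_d t)) = 28.8 × (1 − e^(−0.232×11.1))
= 28.8 × (1 − 0.07614) = 28.8 × 0.9239 = 26.61 mg/L.

y ≈ 26.6 mg/L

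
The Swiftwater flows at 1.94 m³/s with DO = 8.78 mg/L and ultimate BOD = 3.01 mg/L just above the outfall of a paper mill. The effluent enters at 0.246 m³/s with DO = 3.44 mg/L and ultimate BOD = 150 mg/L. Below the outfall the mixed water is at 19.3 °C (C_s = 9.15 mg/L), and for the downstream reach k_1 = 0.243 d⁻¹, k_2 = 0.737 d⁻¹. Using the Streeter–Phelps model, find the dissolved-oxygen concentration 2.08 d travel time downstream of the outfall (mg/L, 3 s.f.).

Mixed DO = (1.94×8.78 + 0.246×3.44)/(1.94+0.246) = 17.88/2.186 = 8.179 mg/L.
Mixed L₀ = (1.94×3.01 + 0.246×150)/(2.186) = 42.74/2.186 = 19.55 mg/L.
Initial deficit D₀ = C_s − DO₀ = 9.15 − 8.179 = 0.9709 mg/L.
D(2.08) = [0.243×19.55/(0.737−0.243)](e^(−0.243×2.08) − e^(−0.737×2.08)) + 0.9709 e^(−0.737×2.08)
= 9.617 × (0.6032 − 0.2159) + 0.9709 × 0.2159 = 3.935 mg/L.
DO = 9.15 − 3.935 = 5.215 mg/L.

DO ≈ 5.22 mg/L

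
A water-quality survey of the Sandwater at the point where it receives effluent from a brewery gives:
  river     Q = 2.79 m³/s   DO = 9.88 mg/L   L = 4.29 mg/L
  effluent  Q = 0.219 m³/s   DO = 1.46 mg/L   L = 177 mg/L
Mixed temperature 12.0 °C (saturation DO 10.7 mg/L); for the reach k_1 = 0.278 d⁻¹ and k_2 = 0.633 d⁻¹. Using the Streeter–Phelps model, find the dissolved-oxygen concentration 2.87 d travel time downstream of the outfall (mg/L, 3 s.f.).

DO ≈ 6.67 mg/L

Mixed DO = (2.79×9.88 + 0.219×1.46)/(2.79+0.219) = 27.88/3.009 = 9.267 mg/L.
Mixed L₀ = (2.79×4.29 + 0.219×177)/(3.009) = 50.73/3.009 = 16.86 mg/L.
Initial deficit D₀ = C_s − DO₀ = 10.7 − 9.267 = 1.433 mg/L.
D(2.87) = [0.278×16.86/(0.633−0.278)](e^(−0.278×2.87) − e^(−0.633×2.87)) + 1.433 e^(−0.633×2.87)
= 13.20 × (0.4503 − 0.1626) + 1.433 × 0.1626 = 4.032 mg/L.
DO = 10.7 − 4.032 = 6.668 mg/L.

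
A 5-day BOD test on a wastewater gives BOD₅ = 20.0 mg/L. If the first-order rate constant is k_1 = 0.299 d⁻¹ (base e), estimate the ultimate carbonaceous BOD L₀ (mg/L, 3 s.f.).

L₀ ≈ 25.8 mg/L

BOD₅ = L₀(1 − e^(−5k_1)) ⇒ L₀ = BOD₅ / (1 − e^(−5×0.299))
= 20.0 / (1 − 0.2242) = 20.0 / 0.7758 = 25.78 mg/L.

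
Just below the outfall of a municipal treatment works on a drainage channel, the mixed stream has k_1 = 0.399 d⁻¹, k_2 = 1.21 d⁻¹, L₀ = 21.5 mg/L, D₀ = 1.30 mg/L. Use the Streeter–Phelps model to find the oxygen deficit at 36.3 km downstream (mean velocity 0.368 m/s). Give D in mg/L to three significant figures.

Travel time t = x/v = 36.3 km / (0.368 m/s) = 36300 m / 0.368 m/s = 98640 s = 1.142 d.
k_1 L₀/(k_2−k_1) = 0.399×21.5/(1.21−0.399) = 8.579/0.8110 = 10.58 mg/L.
e^(−k_1 t) = e^(−0.399×1.142) = 0.6341; e^(−k_2 t) = e^(−1.21×1.142) = 0.2512.
D = 10.58 × (0.6341 − 0.2512) + 1.30 × 0.2512 = 4.050 + 0.3266 = 4.377 mg/L.

D ≈ 4.38 mg/L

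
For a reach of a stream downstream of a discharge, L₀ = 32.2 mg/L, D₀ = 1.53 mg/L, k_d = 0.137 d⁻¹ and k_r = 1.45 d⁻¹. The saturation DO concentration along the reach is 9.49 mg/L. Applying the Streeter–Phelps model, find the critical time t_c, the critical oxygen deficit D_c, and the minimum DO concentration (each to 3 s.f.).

t_c ≈ 1.33 d; D_c ≈ 2.53 mg/L; min DO ≈ 6.96 mg/L

t_c = [1/(k_r−k_d)] ln[(k_r/k_d)(1 − D₀(k_r−k_d)/(k_d L₀))]
= [1/(1.45−0.137)] ln[(1.45/0.137)(1 − 1.53×1.313/(0.137×32.2))]
= (1/1.313) ln[10.58 × 0.5446] = 0.7616 × ln(5.764) = 0.7616 × 1.752 = 1.334 d.
L(t_c) = L₀ e^(−k_d t_c) = 32.2 × 0.8330 = 26.82 mg/L, and at the critical point k_r D_c = k_d L, so D_c = (0.137/1.45) × 26.82 = 2.534 mg/L.
Minimum DO = C_s − D_c = 9.49 − 2.534 = 6.956 mg/L.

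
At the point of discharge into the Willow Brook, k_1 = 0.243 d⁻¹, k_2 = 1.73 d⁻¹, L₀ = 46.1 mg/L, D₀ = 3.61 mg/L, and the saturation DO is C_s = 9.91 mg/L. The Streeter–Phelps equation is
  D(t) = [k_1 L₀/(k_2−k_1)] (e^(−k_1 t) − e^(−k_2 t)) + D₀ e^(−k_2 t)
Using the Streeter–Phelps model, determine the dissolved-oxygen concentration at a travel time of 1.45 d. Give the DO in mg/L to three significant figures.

DO ≈ 4.93 mg/L

k_1 L₀/(k_2−k_1) = 0.243×46.1/(1.73−0.243) = 11.20/1.487 = 7.533 mg/L.
e^(−k_1 t) = e^(−0.243×1.450) = 0.7030; e^(−k_2 t) = e^(−1.73×1.450) = 0.08139.
D = 7.533 × (0.7030 − 0.08139) + 3.61 × 0.08139 = 4.683 + 0.2938 = 4.977 mg/L.
DO = C_s − D = 9.91 − 4.977 = 4.933 mg/L.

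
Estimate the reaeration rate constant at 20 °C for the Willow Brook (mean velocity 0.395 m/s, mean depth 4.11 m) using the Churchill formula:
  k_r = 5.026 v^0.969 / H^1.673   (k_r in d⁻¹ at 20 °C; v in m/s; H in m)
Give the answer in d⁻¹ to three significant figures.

k_r = 5.026 × 0.395^0.969 / 4.11^1.673 = 5.026 × 0.4065 / 10.64 = 0.1920 d⁻¹.

k_r ≈ 0.192 d⁻¹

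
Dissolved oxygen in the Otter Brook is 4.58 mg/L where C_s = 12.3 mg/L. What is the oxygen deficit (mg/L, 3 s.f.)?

D = C_s − C = 12.3 − 4.58 = 7.72 mg/L.

D ≈ 7.72 mg/L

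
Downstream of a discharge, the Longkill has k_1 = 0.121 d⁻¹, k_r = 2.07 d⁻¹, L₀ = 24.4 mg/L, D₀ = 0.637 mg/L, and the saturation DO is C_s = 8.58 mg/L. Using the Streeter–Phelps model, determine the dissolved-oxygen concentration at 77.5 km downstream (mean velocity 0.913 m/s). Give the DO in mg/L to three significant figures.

DO ≈ 7.35 mg/L

Travel time t = x/v = 77.5 km / (0.913 m/s) = 77500 m / 0.913 m/s = 84880 s = 0.9825 d.
k_1 L₀/(k_r−k_1) = 0.121×24.4/(2.07−0.121) = 2.952/1.949 = 1.515 mg/L.
e^(−k_1 t) = e^(−0.121×0.9825) = 0.8879; e^(−k_r t) = e^(−2.07×0.9825) = 0.1309.
D = 1.515 × (0.8879 − 0.1309) + 0.637 × 0.1309 = 1.147 + 0.08335 = 1.230 mg/L.
DO = C_s − D = 8.58 − 1.230 = 7.350 mg/L.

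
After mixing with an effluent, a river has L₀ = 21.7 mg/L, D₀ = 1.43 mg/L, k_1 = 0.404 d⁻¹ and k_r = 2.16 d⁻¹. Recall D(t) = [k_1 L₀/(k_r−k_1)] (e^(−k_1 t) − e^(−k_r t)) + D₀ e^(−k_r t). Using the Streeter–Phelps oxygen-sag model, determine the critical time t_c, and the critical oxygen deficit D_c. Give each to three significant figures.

At the critical point dD/dt = 0, so k_1 L₀ e^(−k_1 t) = k_r D. Substituting D(t) from the Streeter–Phelps equation and solving for t gives
t_c = ln[(k_r/k_1)(1 − D₀(k_r−k_1)/(k_1 L₀))] / (k_r−k_1).
Here k_r−k_1 = 1.756 d⁻¹ and 1 − D₀(k_r−k_1)/(k_1 L₀) = 1 − 1.43×1.756/(0.404×21.7) = 0.7136, so
t_c = ln(5.347 × 0.7136) / 1.756 = 1.339 / 1.756 = 0.7625 d.
D_c = (k_1/k_r) L₀ e^(−k_1 t_c) = (0.404/2.16) × 21.7 × e^(−0.404×0.7625) = 0.1870 × 21.7 × 0.7349 = 2.983 mg/L.

t_c ≈ 0.763 d; D_c ≈ 2.98 mg/L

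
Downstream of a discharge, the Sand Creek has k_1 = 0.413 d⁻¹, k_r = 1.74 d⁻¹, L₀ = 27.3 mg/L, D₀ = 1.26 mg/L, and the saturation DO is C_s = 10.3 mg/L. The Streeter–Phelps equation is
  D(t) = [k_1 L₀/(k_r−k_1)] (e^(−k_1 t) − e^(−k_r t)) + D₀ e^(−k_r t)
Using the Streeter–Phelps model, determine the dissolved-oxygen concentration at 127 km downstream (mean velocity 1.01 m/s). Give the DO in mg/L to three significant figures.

DO ≈ 6.22 mg/L

Travel time t = x/v = 127 km / (1.01 m/s) = 127000 m / 1.01 m/s = 125700 s = 1.455 d.
k_1 L₀/(k_r−k_1) = 0.413×27.3/(1.74−0.413) = 11.27/1.327 = 8.497 mg/L.
e^(−k_1 t) = e^(−0.413×1.455) = 0.5482; e^(−k_r t) = e^(−1.74×1.455) = 0.07947.
D = 8.497 × (0.5482 − 0.07947) + 1.26 × 0.07947 = 3.983 + 0.1001 = 4.083 mg/L.
DO = C_s − D = 10.3 − 4.083 = 6.217 mg/L.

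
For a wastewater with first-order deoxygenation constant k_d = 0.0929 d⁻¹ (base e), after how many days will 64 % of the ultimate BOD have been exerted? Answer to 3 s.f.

y/L₀ = 1 − e^(−k_d t) = 0.64 ⇒ e^(−k_d t) = 0.360
t = −ln(0.360) / 0.0929 = 1.022 / 0.0929 = 11.00 d.

t ≈ 11.0 d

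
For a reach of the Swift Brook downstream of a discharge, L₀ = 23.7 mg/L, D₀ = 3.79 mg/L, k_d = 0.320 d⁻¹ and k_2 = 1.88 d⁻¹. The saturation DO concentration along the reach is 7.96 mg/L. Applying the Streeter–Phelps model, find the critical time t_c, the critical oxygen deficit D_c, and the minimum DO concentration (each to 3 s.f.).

With k_2/k_d = 5.875 and 1 − D₀(k_2−k_d)/(k_d L₀) = 0.2204,
t_c = ln(5.875 × 0.2204) / (1.88 − 0.320) = ln(1.295) / 1.560 = 0.2584/1.560 = 0.1657 d.
L(t_c) = L₀ e^(−k_d t_c) = 23.7 × 0.9484 = 22.48 mg/L, and at the critical point k_2 D_c = k_d L, so D_c = (0.320/1.88) × 22.48 = 3.826 mg/L.
Minimum DO = C_s − D_c = 7.96 − 3.826 = 4.134 mg/L.

t_c ≈ 0.166 d; D_c ≈ 3.83 mg/L; min DO ≈ 4.13 mg/L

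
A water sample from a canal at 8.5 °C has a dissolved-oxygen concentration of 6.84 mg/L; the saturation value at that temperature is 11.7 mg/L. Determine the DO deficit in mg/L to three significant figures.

D = C_s − C = 11.7 − 6.84 = 4.86 mg/L.

D ≈ 4.86 mg/L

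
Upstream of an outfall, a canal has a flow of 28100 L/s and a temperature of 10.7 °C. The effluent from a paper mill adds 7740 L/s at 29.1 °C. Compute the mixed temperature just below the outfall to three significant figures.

14.7 °C

Flow-weighted mixing: C = (Q_r C_r + Q_w C_w)/(Q_r + Q_w)
= (28100×10.7 + 7740×29.1)/(28100 + 7740) = 525900/35840 = 14.67 °C.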